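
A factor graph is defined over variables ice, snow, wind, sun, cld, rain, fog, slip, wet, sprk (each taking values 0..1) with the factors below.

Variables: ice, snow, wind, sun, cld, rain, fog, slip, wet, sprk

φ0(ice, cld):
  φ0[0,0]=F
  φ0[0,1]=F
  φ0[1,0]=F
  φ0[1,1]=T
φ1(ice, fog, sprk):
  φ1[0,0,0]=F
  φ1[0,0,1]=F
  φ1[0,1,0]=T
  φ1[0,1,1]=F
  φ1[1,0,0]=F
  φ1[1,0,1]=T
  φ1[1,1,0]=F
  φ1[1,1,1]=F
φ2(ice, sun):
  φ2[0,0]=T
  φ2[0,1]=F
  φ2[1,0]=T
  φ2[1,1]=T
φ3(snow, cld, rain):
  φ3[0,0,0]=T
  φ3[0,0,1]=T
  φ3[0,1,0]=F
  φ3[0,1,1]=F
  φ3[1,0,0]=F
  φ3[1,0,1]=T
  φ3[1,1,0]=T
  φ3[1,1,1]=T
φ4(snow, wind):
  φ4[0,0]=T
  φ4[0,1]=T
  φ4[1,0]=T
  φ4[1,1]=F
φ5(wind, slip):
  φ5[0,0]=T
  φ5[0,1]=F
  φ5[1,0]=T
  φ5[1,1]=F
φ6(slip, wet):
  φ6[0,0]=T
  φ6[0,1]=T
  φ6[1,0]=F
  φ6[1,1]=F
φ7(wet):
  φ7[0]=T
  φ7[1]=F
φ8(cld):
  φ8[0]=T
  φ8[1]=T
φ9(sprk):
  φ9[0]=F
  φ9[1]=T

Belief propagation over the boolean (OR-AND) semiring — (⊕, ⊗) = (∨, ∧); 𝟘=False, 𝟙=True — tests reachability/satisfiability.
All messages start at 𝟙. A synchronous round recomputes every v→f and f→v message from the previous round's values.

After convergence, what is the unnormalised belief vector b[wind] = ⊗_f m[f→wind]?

b[wind] = [T, F]

init: all messages = 𝟙 over 2 values
r1 m[φ0→ice] = [F, T]
r1 m[φ0→cld] = [F, T]
r1 m[φ1→ice] = [T, T]
r1 m[φ1→fog] = [T, T]
r1 m[φ1→sprk] = [T, T]
r1 m[φ2→ice] = [T, T]
r1 m[φ2→sun] = [T, T]
r1 m[φ3→snow] = [T, T]
r1 m[φ3→cld] = [T, T]
r1 m[φ3→rain] = [T, T]
r1 m[φ4→snow] = [T, T]
r1 m[φ4→wind] = [T, T]
r1 m[φ5→wind] = [T, T]
r1 m[φ5→slip] = [T, F]
r1 m[φ6→slip] = [T, F]
r1 m[φ6→wet] = [T, T]
r1 m[φ7→wet] = [T, F]
r1 m[φ8→cld] = [T, T]
r1 m[φ9→sprk] = [F, T]
r1 m[ice→φ0] = [T, T]
r1 m[ice→φ1] = [T, T]
r1 m[ice→φ2] = [T, T]
r1 m[snow→φ3] = [T, T]
r1 m[snow→φ4] = [T, T]
r1 m[wind→φ4] = [T, T]
r1 m[wind→φ5] = [T, T]
r1 m[sun→φ2] = [T, T]
r1 m[cld→φ0] = [T, T]
r1 m[cld→φ3] = [T, T]
r1 m[cld→φ8] = [T, T]
r1 m[rain→φ3] = [T, T]
r1 m[fog→φ1] = [T, T]
r1 m[slip→φ5] = [T, T]
r1 m[slip→φ6] = [T, T]
r1 m[wet→φ6] = [T, T]
r1 m[wet→φ7] = [T, T]
r1 m[sprk→φ1] = [T, T]
r1 m[sprk→φ9] = [T, T]
r2 m[φ0→ice] = [F, T]
r2 m[φ0→cld] = [F, T]
r2 m[φ1→ice] = [T, T]
r2 m[φ1→fog] = [T, T]
r2 m[φ1→sprk] = [T, T]
r2 m[φ2→ice] = [T, T]
r2 m[φ2→sun] = [T, T]
r2 m[φ3→snow] = [T, T]
r2 m[φ3→cld] = [T, T]
r2 m[φ3→rain] = [T, T]
r2 m[φ4→snow] = [T, T]
r2 m[φ4→wind] = [T, T]
r2 m[φ5→wind] = [T, T]
r2 m[φ5→slip] = [T, F]
r2 m[φ6→slip] = [T, F]
r2 m[φ6→wet] = [T, T]
r2 m[φ7→wet] = [T, F]
r2 m[φ8→cld] = [T, T]
r2 m[φ9→sprk] = [F, T]
r2 m[ice→φ0] = [T, T]
r2 m[ice→φ1] = [F, T]
r2 m[ice→φ2] = [F, T]
r2 m[snow→φ3] = [T, T]
r2 m[snow→φ4] = [T, T]
r2 m[wind→φ4] = [T, T]
r2 m[wind→φ5] = [T, T]
r2 m[sun→φ2] = [T, T]
r2 m[cld→φ0] = [T, T]
r2 m[cld→φ3] = [F, T]
r2 m[cld→φ8] = [F, T]
r2 m[rain→φ3] = [T, T]
r2 m[fog→φ1] = [T, T]
r2 m[slip→φ5] = [T, F]
r2 m[slip→φ6] = [T, F]
r2 m[wet→φ6] = [T, F]
r2 m[wet→φ7] = [T, T]
r2 m[sprk→φ1] = [F, T]
r2 m[sprk→φ9] = [T, T]
r3 m[φ0→ice] = [F, T]
r3 m[φ0→cld] = [F, T]
r3 m[φ1→ice] = [F, T]
r3 m[φ1→fog] = [T, F]
r3 m[φ1→sprk] = [F, T]
r3 m[φ2→ice] = [T, T]
r3 m[φ2→sun] = [T, T]
r3 m[φ3→snow] = [F, T]
r3 m[φ3→cld] = [T, T]
r3 m[φ3→rain] = [T, T]
r3 m[φ4→snow] = [T, T]
r3 m[φ4→wind] = [T, T]
r3 m[φ5→wind] = [T, T]
r3 m[φ5→slip] = [T, F]
r3 m[φ6→slip] = [T, F]
r3 m[φ6→wet] = [T, T]
r3 m[φ7→wet] = [T, F]
r3 m[φ8→cld] = [T, T]
r3 m[φ9→sprk] = [F, T]
r3 m[ice→φ0] = [T, T]
r3 m[ice→φ1] = [F, T]
r3 m[ice→φ2] = [F, T]
r3 m[snow→φ3] = [T, T]
r3 m[snow→φ4] = [T, T]
r3 m[wind→φ4] = [T, T]
r3 m[wind→φ5] = [T, T]
r3 m[sun→φ2] = [T, T]
r3 m[cld→φ0] = [T, T]
r3 m[cld→φ3] = [F, T]
r3 m[cld→φ8] = [F, T]
r3 m[rain→φ3] = [T, T]
r3 m[fog→φ1] = [T, T]
r3 m[slip→φ5] = [T, F]
r3 m[slip→φ6] = [T, F]
r3 m[wet→φ6] = [T, F]
r3 m[wet→φ7] = [T, T]
r3 m[sprk→φ1] = [F, T]
r3 m[sprk→φ9] = [T, T]
r4 m[φ0→ice] = [F, T]
r4 m[φ0→cld] = [F, T]
r4 m[φ1→ice] = [F, T]
r4 m[φ1→fog] = [T, F]
r4 m[φ1→sprk] = [F, T]
r4 m[φ2→ice] = [T, T]
r4 m[φ2→sun] = [T, T]
r4 m[φ3→snow] = [F, T]
r4 m[φ3→cld] = [T, T]
r4 m[φ3→rain] = [T, T]
r4 m[φ4→snow] = [T, T]
r4 m[φ4→wind] = [T, T]
r4 m[φ5→wind] = [T, T]
r4 m[φ5→slip] = [T, F]
r4 m[φ6→slip] = [T, F]
r4 m[φ6→wet] = [T, T]
r4 m[φ7→wet] = [T, F]
r4 m[φ8→cld] = [T, T]
r4 m[φ9→sprk] = [F, T]
r4 m[ice→φ0] = [F, T]
r4 m[ice→φ1] = [F, T]
r4 m[ice→φ2] = [F, T]
r4 m[snow→φ3] = [T, T]
r4 m[snow→φ4] = [F, T]
r4 m[wind→φ4] = [T, T]
r4 m[wind→φ5] = [T, T]
r4 m[sun→φ2] = [T, T]
r4 m[cld→φ0] = [T, T]
r4 m[cld→φ3] = [F, T]
r4 m[cld→φ8] = [F, T]
r4 m[rain→φ3] = [T, T]
r4 m[fog→φ1] = [T, T]
r4 m[slip→φ5] = [T, F]
r4 m[slip→φ6] = [T, F]
r4 m[wet→φ6] = [T, F]
r4 m[wet→φ7] = [T, T]
r4 m[sprk→φ1] = [F, T]
r4 m[sprk→φ9] = [F, T]
r5 m[φ0→ice] = [F, T]
r5 m[φ0→cld] = [F, T]
r5 m[φ1→ice] = [F, T]
r5 m[φ1→fog] = [T, F]
r5 m[φ1→sprk] = [F, T]
r5 m[φ2→ice] = [T, T]
r5 m[φ2→sun] = [T, T]
r5 m[φ3→snow] = [F, T]
r5 m[φ3→cld] = [T, T]
r5 m[φ3→rain] = [T, T]
r5 m[φ4→snow] = [T, T]
r5 m[φ4→wind] = [T, F]
r5 m[φ5→wind] = [T, T]
r5 m[φ5→slip] = [T, F]
r5 m[φ6→slip] = [T, F]
r5 m[φ6→wet] = [T, T]
r5 m[φ7→wet] = [T, F]
r5 m[φ8→cld] = [T, T]
r5 m[φ9→sprk] = [F, T]
r5 m[ice→φ0] = [F, T]
r5 m[ice→φ1] = [F, T]
r5 m[ice→φ2] = [F, T]
r5 m[snow→φ3] = [T, T]
r5 m[snow→φ4] = [F, T]
r5 m[wind→φ4] = [T, T]
r5 m[wind→φ5] = [T, T]
r5 m[sun→φ2] = [T, T]
r5 m[cld→φ0] = [T, T]
r5 m[cld→φ3] = [F, T]
r5 m[cld→φ8] = [F, T]
r5 m[rain→φ3] = [T, T]
r5 m[fog→φ1] = [T, T]
r5 m[slip→φ5] = [T, F]
r5 m[slip→φ6] = [T, F]
r5 m[wet→φ6] = [T, F]
r5 m[wet→φ7] = [T, T]
r5 m[sprk→φ1] = [F, T]
r5 m[sprk→φ9] = [F, T]
r6 m[φ0→ice] = [F, T]
r6 m[φ0→cld] = [F, T]
r6 m[φ1→ice] = [F, T]
r6 m[φ1→fog] = [T, F]
r6 m[φ1→sprk] = [F, T]
r6 m[φ2→ice] = [T, T]
r6 m[φ2→sun] = [T, T]
r6 m[φ3→snow] = [F, T]
r6 m[φ3→cld] = [T, T]
r6 m[φ3→rain] = [T, T]
r6 m[φ4→snow] = [T, T]
r6 m[φ4→wind] = [T, F]
r6 m[φ5→wind] = [T, T]
r6 m[φ5→slip] = [T, F]
r6 m[φ6→slip] = [T, F]
r6 m[φ6→wet] = [T, T]
r6 m[φ7→wet] = [T, F]
r6 m[φ8→cld] = [T, T]
r6 m[φ9→sprk] = [F, T]
r6 m[ice→φ0] = [F, T]
r6 m[ice→φ1] = [F, T]
r6 m[ice→φ2] = [F, T]
r6 m[snow→φ3] = [T, T]
r6 m[snow→φ4] = [F, T]
r6 m[wind→φ4] = [T, T]
r6 m[wind→φ5] = [T, F]
r6 m[sun→φ2] = [T, T]
r6 m[cld→φ0] = [T, T]
r6 m[cld→φ3] = [F, T]
r6 m[cld→φ8] = [F, T]
r6 m[rain→φ3] = [T, T]
r6 m[fog→φ1] = [T, T]
r6 m[slip→φ5] = [T, F]
r6 m[slip→φ6] = [T, F]
r6 m[wet→φ6] = [T, F]
r6 m[wet→φ7] = [T, T]
r6 m[sprk→φ1] = [F, T]
r6 m[sprk→φ9] = [F, T]
r7 m[φ0→ice] = [F, T]
r7 m[φ0→cld] = [F, T]
r7 m[φ1→ice] = [F, T]
r7 m[φ1→fog] = [T, F]
r7 m[φ1→sprk] = [F, T]
r7 m[φ2→ice] = [T, T]
r7 m[φ2→sun] = [T, T]
r7 m[φ3→snow] = [F, T]
r7 m[φ3→cld] = [T, T]
r7 m[φ3→rain] = [T, T]
r7 m[φ4→snow] = [T, T]
r7 m[φ4→wind] = [T, F]
r7 m[φ5→wind] = [T, T]
r7 m[φ5→slip] = [T, F]
r7 m[φ6→slip] = [T, F]
r7 m[φ6→wet] = [T, T]
r7 m[φ7→wet] = [T, F]
r7 m[φ8→cld] = [T, T]
r7 m[φ9→sprk] = [F, T]
r7 m[ice→φ0] = [F, T]
r7 m[ice→φ1] = [F, T]
r7 m[ice→φ2] = [F, T]
r7 m[snow→φ3] = [T, T]
r7 m[snow→φ4] = [F, T]
r7 m[wind→φ4] = [T, T]
r7 m[wind→φ5] = [T, F]
r7 m[sun→φ2] = [T, T]
r7 m[cld→φ0] = [T, T]
r7 m[cld→φ3] = [F, T]
r7 m[cld→φ8] = [F, T]
r7 m[rain→φ3] = [T, T]
r7 m[fog→φ1] = [T, T]
r7 m[slip→φ5] = [T, F]
r7 m[slip→φ6] = [T, F]
r7 m[wet→φ6] = [T, F]
r7 m[wet→φ7] = [T, T]
r7 m[sprk→φ1] = [F, T]
r7 m[sprk→φ9] = [F, T]
fixed point reached at round 7
b[wind] = ⊗ incoming = [T, F]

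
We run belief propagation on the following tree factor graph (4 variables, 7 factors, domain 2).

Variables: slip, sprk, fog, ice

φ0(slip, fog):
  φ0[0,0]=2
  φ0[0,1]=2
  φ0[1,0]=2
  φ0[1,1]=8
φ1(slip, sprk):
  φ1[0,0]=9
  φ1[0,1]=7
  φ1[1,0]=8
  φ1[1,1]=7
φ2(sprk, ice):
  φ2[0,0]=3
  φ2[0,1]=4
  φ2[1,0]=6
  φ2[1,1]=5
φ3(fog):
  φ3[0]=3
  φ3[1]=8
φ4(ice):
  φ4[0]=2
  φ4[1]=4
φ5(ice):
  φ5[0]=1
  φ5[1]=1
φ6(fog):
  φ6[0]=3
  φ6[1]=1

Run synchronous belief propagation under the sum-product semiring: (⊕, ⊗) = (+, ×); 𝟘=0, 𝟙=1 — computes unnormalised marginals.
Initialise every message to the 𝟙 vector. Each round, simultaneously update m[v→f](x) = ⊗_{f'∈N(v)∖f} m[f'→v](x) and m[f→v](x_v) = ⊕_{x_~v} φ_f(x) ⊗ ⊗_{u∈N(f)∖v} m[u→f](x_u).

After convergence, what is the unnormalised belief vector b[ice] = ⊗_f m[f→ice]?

init: all messages = 𝟙 over 2 values
r1 m[φ0→slip] = [4, 10]
r1 m[φ0→fog] = [4, 10]
r1 m[φ1→slip] = [16, 15]
r1 m[φ1→sprk] = [17, 14]
r1 m[φ2→sprk] = [7, 11]
r1 m[φ2→ice] = [9, 9]
r1 m[φ3→fog] = [3, 8]
r1 m[φ4→ice] = [2, 4]
r1 m[φ5→ice] = [1, 1]
r1 m[φ6→fog] = [3, 1]
r1 m[slip→φ0] = [1, 1]
r1 m[slip→φ1] = [1, 1]
r1 m[sprk→φ1] = [1, 1]
r1 m[sprk→φ2] = [1, 1]
r1 m[fog→φ0] = [1, 1]
r1 m[fog→φ3] = [1, 1]
r1 m[fog→φ6] = [1, 1]
r1 m[ice→φ2] = [1, 1]
r1 m[ice→φ4] = [1, 1]
r1 m[ice→φ5] = [1, 1]
r2 m[φ0→slip] = [4, 10]
r2 m[φ0→fog] = [4, 10]
r2 m[φ1→slip] = [16, 15]
r2 m[φ1→sprk] = [17, 14]
r2 m[φ2→sprk] = [7, 11]
r2 m[φ2→ice] = [9, 9]
r2 m[φ3→fog] = [3, 8]
r2 m[φ4→ice] = [2, 4]
r2 m[φ5→ice] = [1, 1]
r2 m[φ6→fog] = [3, 1]
r2 m[slip→φ0] = [16, 15]
r2 m[slip→φ1] = [4, 10]
r2 m[sprk→φ1] = [7, 11]
r2 m[sprk→φ2] = [17, 14]
r2 m[fog→φ0] = [9, 8]
r2 m[fog→φ3] = [12, 10]
r2 m[fog→φ6] = [12, 80]
r2 m[ice→φ2] = [2, 4]
r2 m[ice→φ4] = [9, 9]
r2 m[ice→φ5] = [18, 36]
r3 m[φ0→slip] = [34, 82]
r3 m[φ0→fog] = [62, 152]
r3 m[φ1→slip] = [140, 133]
r3 m[φ1→sprk] = [116, 98]
r3 m[φ2→sprk] = [22, 32]
r3 m[φ2→ice] = [135, 138]
r3 m[φ3→fog] = [3, 8]
r3 m[φ4→ice] = [2, 4]
r3 m[φ5→ice] = [1, 1]
r3 m[φ6→fog] = [3, 1]
r3 m[slip→φ0] = [16, 15]
r3 m[slip→φ1] = [4, 10]
r3 m[sprk→φ1] = [7, 11]
r3 m[sprk→φ2] = [17, 14]
r3 m[fog→φ0] = [9, 8]
r3 m[fog→φ3] = [12, 10]
r3 m[fog→φ6] = [12, 80]
r3 m[ice→φ2] = [2, 4]
r3 m[ice→φ4] = [9, 9]
r3 m[ice→φ5] = [18, 36]
r4 m[φ0→slip] = [34, 82]
r4 m[φ0→fog] = [62, 152]
r4 m[φ1→slip] = [140, 133]
r4 m[φ1→sprk] = [116, 98]
r4 m[φ2→sprk] = [22, 32]
r4 m[φ2→ice] = [135, 138]
r4 m[φ3→fog] = [3, 8]
r4 m[φ4→ice] = [2, 4]
r4 m[φ5→ice] = [1, 1]
r4 m[φ6→fog] = [3, 1]
r4 m[slip→φ0] = [140, 133]
r4 m[slip→φ1] = [34, 82]
r4 m[sprk→φ1] = [22, 32]
r4 m[sprk→φ2] = [116, 98]
r4 m[fog→φ0] = [9, 8]
r4 m[fog→φ3] = [186, 152]
r4 m[fog→φ6] = [186, 1216]
r4 m[ice→φ2] = [2, 4]
r4 m[ice→φ4] = [135, 138]
r4 m[ice→φ5] = [270, 552]
r5 m[φ0→slip] = [34, 82]
r5 m[φ0→fog] = [546, 1344]
r5 m[φ1→slip] = [422, 400]
r5 m[φ1→sprk] = [962, 812]
r5 m[φ2→sprk] = [22, 32]
r5 m[φ2→ice] = [936, 954]
r5 m[φ3→fog] = [3, 8]
r5 m[φ4→ice] = [2, 4]
r5 m[φ5→ice] = [1, 1]
r5 m[φ6→fog] = [3, 1]
r5 m[slip→φ0] = [140, 133]
r5 m[slip→φ1] = [34, 82]
r5 m[sprk→φ1] = [22, 32]
r5 m[sprk→φ2] = [116, 98]
r5 m[fog→φ0] = [9, 8]
r5 m[fog→φ3] = [186, 152]
r5 m[fog→φ6] = [186, 1216]
r5 m[ice→φ2] = [2, 4]
r5 m[ice→φ4] = [135, 138]
r5 m[ice→φ5] = [270, 552]
r6 m[φ0→slip] = [34, 82]
r6 m[φ0→fog] = [546, 1344]
r6 m[φ1→slip] = [422, 400]
r6 m[φ1→sprk] = [962, 812]
r6 m[φ2→sprk] = [22, 32]
r6 m[φ2→ice] = [936, 954]
r6 m[φ3→fog] = [3, 8]
r6 m[φ4→ice] = [2, 4]
r6 m[φ5→ice] = [1, 1]
r6 m[φ6→fog] = [3, 1]
r6 m[slip→φ0] = [422, 400]
r6 m[slip→φ1] = [34, 82]
r6 m[sprk→φ1] = [22, 32]
r6 m[sprk→φ2] = [962, 812]
r6 m[fog→φ0] = [9, 8]
r6 m[fog→φ3] = [1638, 1344]
r6 m[fog→φ6] = [1638, 10752]
r6 m[ice→φ2] = [2, 4]
r6 m[ice→φ4] = [936, 954]
r6 m[ice→φ5] = [1872, 3816]
r7 m[φ0→slip] = [34, 82]
r7 m[φ0→fog] = [1644, 4044]
r7 m[φ1→slip] = [422, 400]
r7 m[φ1→sprk] = [962, 812]
r7 m[φ2→sprk] = [22, 32]
r7 m[φ2→ice] = [7758, 7908]
r7 m[φ3→fog] = [3, 8]
r7 m[φ4→ice] = [2, 4]
r7 m[φ5→ice] = [1, 1]
r7 m[φ6→fog] = [3, 1]
r7 m[slip→φ0] = [422, 400]
r7 m[slip→φ1] = [34, 82]
r7 m[sprk→φ1] = [22, 32]
r7 m[sprk→φ2] = [962, 812]
r7 m[fog→φ0] = [9, 8]
r7 m[fog→φ3] = [1638, 1344]
r7 m[fog→φ6] = [1638, 10752]
r7 m[ice→φ2] = [2, 4]
r7 m[ice→φ4] = [936, 954]
r7 m[ice→φ5] = [1872, 3816]
r8 m[φ0→slip] = [34, 82]
r8 m[φ0→fog] = [1644, 4044]
r8 m[φ1→slip] = [422, 400]
r8 m[φ1→sprk] = [962, 812]
r8 m[φ2→sprk] = [22, 32]
r8 m[φ2→ice] = [7758, 7908]
r8 m[φ3→fog] = [3, 8]
r8 m[φ4→ice] = [2, 4]
r8 m[φ5→ice] = [1, 1]
r8 m[φ6→fog] = [3, 1]
r8 m[slip→φ0] = [422, 400]
r8 m[slip→φ1] = [34, 82]
r8 m[sprk→φ1] = [22, 32]
r8 m[sprk→φ2] = [962, 812]
r8 m[fog→φ0] = [9, 8]
r8 m[fog→φ3] = [4932, 4044]
r8 m[fog→φ6] = [4932, 32352]
r8 m[ice→φ2] = [2, 4]
r8 m[ice→φ4] = [7758, 7908]
r8 m[ice→φ5] = [15516, 31632]
r9 m[φ0→slip] = [34, 82]
r9 m[φ0→fog] = [1644, 4044]
r9 m[φ1→slip] = [422, 400]
r9 m[φ1→sprk] = [962, 812]
r9 m[φ2→sprk] = [22, 32]
r9 m[φ2→ice] = [7758, 7908]
r9 m[φ3→fog] = [3, 8]
r9 m[φ4→ice] = [2, 4]
r9 m[φ5→ice] = [1, 1]
r9 m[φ6→fog] = [3, 1]
r9 m[slip→φ0] = [422, 400]
r9 m[slip→φ1] = [34, 82]
r9 m[sprk→φ1] = [22, 32]
r9 m[sprk→φ2] = [962, 812]
r9 m[fog→φ0] = [9, 8]
r9 m[fog→φ3] = [4932, 4044]
r9 m[fog→φ6] = [4932, 32352]
r9 m[ice→φ2] = [2, 4]
r9 m[ice→φ4] = [7758, 7908]
r9 m[ice→φ5] = [15516, 31632]
fixed point reached at round 9
b[ice] = ⊗ incoming = [15516, 31632]

b[ice] = [15516, 31632]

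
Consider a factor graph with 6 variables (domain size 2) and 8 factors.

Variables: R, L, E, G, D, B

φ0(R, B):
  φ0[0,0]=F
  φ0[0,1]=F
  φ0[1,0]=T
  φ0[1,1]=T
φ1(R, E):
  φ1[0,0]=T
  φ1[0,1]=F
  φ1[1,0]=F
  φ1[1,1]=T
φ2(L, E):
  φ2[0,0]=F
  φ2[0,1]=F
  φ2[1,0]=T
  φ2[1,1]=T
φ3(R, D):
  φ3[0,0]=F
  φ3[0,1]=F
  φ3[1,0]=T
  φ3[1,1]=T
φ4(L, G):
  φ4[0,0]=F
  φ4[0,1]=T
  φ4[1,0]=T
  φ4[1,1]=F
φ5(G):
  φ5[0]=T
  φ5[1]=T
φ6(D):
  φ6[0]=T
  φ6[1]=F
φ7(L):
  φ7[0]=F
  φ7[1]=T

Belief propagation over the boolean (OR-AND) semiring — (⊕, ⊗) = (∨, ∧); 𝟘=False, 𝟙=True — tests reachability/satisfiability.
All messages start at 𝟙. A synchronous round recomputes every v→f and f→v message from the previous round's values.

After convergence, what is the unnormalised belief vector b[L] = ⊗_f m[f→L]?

init: all messages = 𝟙 over 2 values
r1 m[φ0→R] = [F, T]
r1 m[φ0→B] = [T, T]
r1 m[φ1→R] = [T, T]
r1 m[φ1→E] = [T, T]
r1 m[φ2→L] = [F, T]
r1 m[φ2→E] = [T, T]
r1 m[φ3→R] = [F, T]
r1 m[φ3→D] = [T, T]
r1 m[φ4→L] = [T, T]
r1 m[φ4→G] = [T, T]
r1 m[φ5→G] = [T, T]
r1 m[φ6→D] = [T, F]
r1 m[φ7→L] = [F, T]
r1 m[R→φ0] = [T, T]
r1 m[R→φ1] = [T, T]
r1 m[R→φ3] = [T, T]
r1 m[L→φ2] = [T, T]
r1 m[L→φ4] = [T, T]
r1 m[L→φ7] = [T, T]
r1 m[E→φ1] = [T, T]
r1 m[E→φ2] = [T, T]
r1 m[G→φ4] = [T, T]
r1 m[G→φ5] = [T, T]
r1 m[D→φ3] = [T, T]
r1 m[D→φ6] = [T, T]
r1 m[B→φ0] = [T, T]
r2 m[φ0→R] = [F, T]
r2 m[φ0→B] = [T, T]
r2 m[φ1→R] = [T, T]
r2 m[φ1→E] = [T, T]
r2 m[φ2→L] = [F, T]
r2 m[φ2→E] = [T, T]
r2 m[φ3→R] = [F, T]
r2 m[φ3→D] = [T, T]
r2 m[φ4→L] = [T, T]
r2 m[φ4→G] = [T, T]
r2 m[φ5→G] = [T, T]
r2 m[φ6→D] = [T, F]
r2 m[φ7→L] = [F, T]
r2 m[R→φ0] = [F, T]
r2 m[R→φ1] = [F, T]
r2 m[R→φ3] = [F, T]
r2 m[L→φ2] = [F, T]
r2 m[L→φ4] = [F, T]
r2 m[L→φ7] = [F, T]
r2 m[E→φ1] = [T, T]
r2 m[E→φ2] = [T, T]
r2 m[G→φ4] = [T, T]
r2 m[G→φ5] = [T, T]
r2 m[D→φ3] = [T, F]
r2 m[D→φ6] = [T, T]
r2 m[B→φ0] = [T, T]
r3 m[φ0→R] = [F, T]
r3 m[φ0→B] = [T, T]
r3 m[φ1→R] = [T, T]
r3 m[φ1→E] = [F, T]
r3 m[φ2→L] = [F, T]
r3 m[φ2→E] = [T, T]
r3 m[φ3→R] = [F, T]
r3 m[φ3→D] = [T, T]
r3 m[φ4→L] = [T, T]
r3 m[φ4→G] = [T, F]
r3 m[φ5→G] = [T, T]
r3 m[φ6→D] = [T, F]
r3 m[φ7→L] = [F, T]
r3 m[R→φ0] = [F, T]
r3 m[R→φ1] = [F, T]
r3 m[R→φ3] = [F, T]
r3 m[L→φ2] = [F, T]
r3 m[L→φ4] = [F, T]
r3 m[L→φ7] = [F, T]
r3 m[E→φ1] = [T, T]
r3 m[E→φ2] = [T, T]
r3 m[G→φ4] = [T, T]
r3 m[G→φ5] = [T, T]
r3 m[D→φ3] = [T, F]
r3 m[D→φ6] = [T, T]
r3 m[B→φ0] = [T, T]
r4 m[φ0→R] = [F, T]
r4 m[φ0→B] = [T, T]
r4 m[φ1→R] = [T, T]
r4 m[φ1→E] = [F, T]
r4 m[φ2→L] = [F, T]
r4 m[φ2→E] = [T, T]
r4 m[φ3→R] = [F, T]
r4 m[φ3→D] = [T, T]
r4 m[φ4→L] = [T, T]
r4 m[φ4→G] = [T, F]
r4 m[φ5→G] = [T, T]
r4 m[φ6→D] = [T, F]
r4 m[φ7→L] = [F, T]
r4 m[R→φ0] = [F, T]
r4 m[R→φ1] = [F, T]
r4 m[R→φ3] = [F, T]
r4 m[L→φ2] = [F, T]
r4 m[L→φ4] = [F, T]
r4 m[L→φ7] = [F, T]
r4 m[E→φ1] = [T, T]
r4 m[E→φ2] = [F, T]
r4 m[G→φ4] = [T, T]
r4 m[G→φ5] = [T, F]
r4 m[D→φ3] = [T, F]
r4 m[D→φ6] = [T, T]
r4 m[B→φ0] = [T, T]
r5 m[φ0→R] = [F, T]
r5 m[φ0→B] = [T, T]
r5 m[φ1→R] = [T, T]
r5 m[φ1→E] = [F, T]
r5 m[φ2→L] = [F, T]
r5 m[φ2→E] = [T, T]
r5 m[φ3→R] = [F, T]
r5 m[φ3→D] = [T, T]
r5 m[φ4→L] = [T, T]
r5 m[φ4→G] = [T, F]
r5 m[φ5→G] = [T, T]
r5 m[φ6→D] = [T, F]
r5 m[φ7→L] = [F, T]
r5 m[R→φ0] = [F, T]
r5 m[R→φ1] = [F, T]
r5 m[R→φ3] = [F, T]
r5 m[L→φ2] = [F, T]
r5 m[L→φ4] = [F, T]
r5 m[L→φ7] = [F, T]
r5 m[E→φ1] = [T, T]
r5 m[E→φ2] = [F, T]
r5 m[G→φ4] = [T, T]
r5 m[G→φ5] = [T, F]
r5 m[D→φ3] = [T, F]
r5 m[D→φ6] = [T, T]
r5 m[B→φ0] = [T, T]
fixed point reached at round 5
b[L] = ⊗ incoming = [F, T]

b[L] = [F, T]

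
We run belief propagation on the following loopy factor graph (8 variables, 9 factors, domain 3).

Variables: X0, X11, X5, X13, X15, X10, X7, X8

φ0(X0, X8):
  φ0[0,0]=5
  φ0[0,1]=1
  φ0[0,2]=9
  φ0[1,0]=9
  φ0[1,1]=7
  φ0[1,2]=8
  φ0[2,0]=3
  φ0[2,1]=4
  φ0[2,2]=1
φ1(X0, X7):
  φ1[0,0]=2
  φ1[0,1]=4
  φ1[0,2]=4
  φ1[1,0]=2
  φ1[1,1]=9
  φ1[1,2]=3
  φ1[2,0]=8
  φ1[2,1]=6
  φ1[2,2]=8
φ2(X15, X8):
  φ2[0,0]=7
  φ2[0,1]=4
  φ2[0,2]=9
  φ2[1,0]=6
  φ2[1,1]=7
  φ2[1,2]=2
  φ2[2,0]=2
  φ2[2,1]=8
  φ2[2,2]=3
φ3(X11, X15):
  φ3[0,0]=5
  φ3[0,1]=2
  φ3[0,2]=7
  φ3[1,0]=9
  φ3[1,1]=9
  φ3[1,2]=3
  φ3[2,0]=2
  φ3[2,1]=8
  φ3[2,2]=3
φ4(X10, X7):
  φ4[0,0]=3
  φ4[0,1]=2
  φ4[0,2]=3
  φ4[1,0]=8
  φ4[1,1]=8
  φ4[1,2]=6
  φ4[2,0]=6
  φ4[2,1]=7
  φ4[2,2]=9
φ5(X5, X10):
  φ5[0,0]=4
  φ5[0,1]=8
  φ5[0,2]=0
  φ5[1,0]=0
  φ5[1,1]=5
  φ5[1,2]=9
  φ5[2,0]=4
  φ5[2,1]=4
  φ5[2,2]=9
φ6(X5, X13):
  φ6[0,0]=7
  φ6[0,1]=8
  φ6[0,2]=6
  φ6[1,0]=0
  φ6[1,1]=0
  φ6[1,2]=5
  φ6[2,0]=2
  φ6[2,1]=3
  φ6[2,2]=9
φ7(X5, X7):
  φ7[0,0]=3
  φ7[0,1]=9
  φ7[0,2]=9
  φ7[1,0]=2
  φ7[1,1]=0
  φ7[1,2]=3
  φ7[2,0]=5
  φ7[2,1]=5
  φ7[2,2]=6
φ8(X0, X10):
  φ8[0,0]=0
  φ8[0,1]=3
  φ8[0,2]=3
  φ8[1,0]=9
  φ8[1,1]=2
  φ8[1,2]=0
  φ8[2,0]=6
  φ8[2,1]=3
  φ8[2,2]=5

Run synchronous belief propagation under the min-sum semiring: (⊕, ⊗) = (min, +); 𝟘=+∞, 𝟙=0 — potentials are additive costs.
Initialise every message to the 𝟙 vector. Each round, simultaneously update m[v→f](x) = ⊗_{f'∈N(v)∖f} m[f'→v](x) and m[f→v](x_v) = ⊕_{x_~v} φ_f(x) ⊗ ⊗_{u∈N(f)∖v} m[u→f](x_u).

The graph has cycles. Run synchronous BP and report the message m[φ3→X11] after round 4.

message @ round 4 = [4, 5, 5]

init: all messages = 𝟙 over 3 values
r1 m[φ0→X0] = [1, 7, 1]
r1 m[φ0→X8] = [3, 1, 1]
r1 m[φ1→X0] = [2, 2, 6]
r1 m[φ1→X7] = [2, 4, 3]
r1 m[φ2→X15] = [4, 2, 2]
r1 m[φ2→X8] = [2, 4, 2]
r1 m[φ3→X11] = [2, 3, 2]
r1 m[φ3→X15] = [2, 2, 3]
r1 m[φ4→X10] = [2, 6, 6]
r1 m[φ4→X7] = [3, 2, 3]
r1 m[φ5→X5] = [0, 0, 4]
r1 m[φ5→X10] = [0, 4, 0]
r1 m[φ6→X5] = [6, 0, 2]
r1 m[φ6→X13] = [0, 0, 5]
r1 m[φ7→X5] = [3, 0, 5]
r1 m[φ7→X7] = [2, 0, 3]
r1 m[φ8→X0] = [0, 0, 3]
r1 m[φ8→X10] = [0, 2, 0]
r1 m[X0→φ0] = [0, 0, 0]
r1 m[X0→φ1] = [0, 0, 0]
r1 m[X0→φ8] = [0, 0, 0]
r1 m[X11→φ3] = [0, 0, 0]
r1 m[X5→φ5] = [0, 0, 0]
r1 m[X5→φ6] = [0, 0, 0]
r1 m[X5→φ7] = [0, 0, 0]
r1 m[X13→φ6] = [0, 0, 0]
r1 m[X15→φ2] = [0, 0, 0]
r1 m[X15→φ3] = [0, 0, 0]
r1 m[X10→φ4] = [0, 0, 0]
r1 m[X10→φ5] = [0, 0, 0]
r1 m[X10→φ8] = [0, 0, 0]
r1 m[X7→φ1] = [0, 0, 0]
r1 m[X7→φ4] = [0, 0, 0]
r1 m[X7→φ7] = [0, 0, 0]
r1 m[X8→φ0] = [0, 0, 0]
r1 m[X8→φ2] = [0, 0, 0]
r2 m[φ0→X0] = [1, 7, 1]
r2 m[φ0→X8] = [3, 1, 1]
r2 m[φ1→X0] = [2, 2, 6]
r2 m[φ1→X7] = [2, 4, 3]
r2 m[φ2→X15] = [4, 2, 2]
r2 m[φ2→X8] = [2, 4, 2]
r2 m[φ3→X11] = [2, 3, 2]
r2 m[φ3→X15] = [2, 2, 3]
r2 m[φ4→X10] = [2, 6, 6]
r2 m[φ4→X7] = [3, 2, 3]
r2 m[φ5→X5] = [0, 0, 4]
r2 m[φ5→X10] = [0, 4, 0]
r2 m[φ6→X5] = [6, 0, 2]
r2 m[φ6→X13] = [0, 0, 5]
r2 m[φ7→X5] = [3, 0, 5]
r2 m[φ7→X7] = [2, 0, 3]
r2 m[φ8→X0] = [0, 0, 3]
r2 m[φ8→X10] = [0, 2, 0]
r2 m[X0→φ0] = [2, 2, 9]
r2 m[X0→φ1] = [1, 7, 4]
r2 m[X0→φ8] = [3, 9, 7]
r2 m[X11→φ3] = [0, 0, 0]
r2 m[X5→φ5] = [9, 0, 7]
r2 m[X5→φ6] = [3, 0, 9]
r2 m[X5→φ7] = [6, 0, 6]
r2 m[X13→φ6] = [0, 0, 0]
r2 m[X15→φ2] = [2, 2, 3]
r2 m[X15→φ3] = [4, 2, 2]
r2 m[X10→φ4] = [0, 6, 0]
r2 m[X10→φ5] = [2, 8, 6]
r2 m[X10→φ8] = [2, 10, 6]
r2 m[X7→φ1] = [5, 2, 6]
r2 m[X7→φ4] = [4, 4, 6]
r2 m[X7→φ7] = [5, 6, 6]
r2 m[X8→φ0] = [2, 4, 2]
r2 m[X8→φ2] = [3, 1, 1]
r3 m[φ0→X0] = [5, 10, 3]
r3 m[φ0→X8] = [7, 3, 10]
r3 m[φ1→X0] = [6, 7, 8]
r3 m[φ1→X7] = [3, 5, 5]
r3 m[φ2→X15] = [5, 3, 4]
r3 m[φ2→X8] = [5, 6, 4]
r3 m[φ3→X11] = [4, 5, 5]
r3 m[φ3→X15] = [2, 2, 3]
r3 m[φ4→X10] = [6, 12, 10]
r3 m[φ4→X7] = [3, 2, 3]
r3 m[φ5→X5] = [6, 2, 6]
r3 m[φ5→X10] = [0, 5, 9]
r3 m[φ6→X5] = [6, 0, 2]
r3 m[φ6→X13] = [0, 0, 5]
r3 m[φ7→X5] = [8, 6, 10]
r3 m[φ7→X7] = [2, 0, 3]
r3 m[φ8→X0] = [2, 6, 8]
r3 m[φ8→X10] = [3, 6, 6]
r3 m[X0→φ0] = [2, 2, 9]
r3 m[X0→φ1] = [1, 7, 4]
r3 m[X0→φ8] = [3, 9, 7]
r3 m[X11→φ3] = [0, 0, 0]
r3 m[X5→φ5] = [9, 0, 7]
r3 m[X5→φ6] = [3, 0, 9]
r3 m[X5→φ7] = [6, 0, 6]
r3 m[X13→φ6] = [0, 0, 0]
r3 m[X15→φ2] = [2, 2, 3]
r3 m[X15→φ3] = [4, 2, 2]
r3 m[X10→φ4] = [0, 6, 0]
r3 m[X10→φ5] = [2, 8, 6]
r3 m[X10→φ8] = [2, 10, 6]
r3 m[X7→φ1] = [5, 2, 6]
r3 m[X7→φ4] = [4, 4, 6]
r3 m[X7→φ7] = [5, 6, 6]
r3 m[X8→φ0] = [2, 4, 2]
r3 m[X8→φ2] = [3, 1, 1]
r4 m[φ0→X0] = [5, 10, 3]
r4 m[φ0→X8] = [7, 3, 10]
r4 m[φ1→X0] = [6, 7, 8]
r4 m[φ1→X7] = [3, 5, 5]
r4 m[φ2→X15] = [5, 3, 4]
r4 m[φ2→X8] = [5, 6, 4]
r4 m[φ3→X11] = [4, 5, 5]
r4 m[φ3→X15] = [2, 2, 3]
r4 m[φ4→X10] = [6, 12, 10]
r4 m[φ4→X7] = [3, 2, 3]
r4 m[φ5→X5] = [6, 2, 6]
r4 m[φ5→X10] = [0, 5, 9]
r4 m[φ6→X5] = [6, 0, 2]
r4 m[φ6→X13] = [0, 0, 5]
r4 m[φ7→X5] = [8, 6, 10]
r4 m[φ7→X7] = [2, 0, 3]
r4 m[φ8→X0] = [2, 6, 8]
r4 m[φ8→X10] = [3, 6, 6]
r4 m[X0→φ0] = [8, 13, 16]
r4 m[X0→φ1] = [7, 16, 11]
r4 m[X0→φ8] = [11, 17, 11]
r4 m[X11→φ3] = [0, 0, 0]
r4 m[X5→φ5] = [14, 6, 12]
r4 m[X5→φ6] = [14, 8, 16]
r4 m[X5→φ7] = [12, 2, 8]
r4 m[X13→φ6] = [0, 0, 0]
r4 m[X15→φ2] = [2, 2, 3]
r4 m[X15→φ3] = [5, 3, 4]
r4 m[X10→φ4] = [3, 11, 15]
r4 m[X10→φ5] = [9, 18, 16]
r4 m[X10→φ8] = [6, 17, 19]
r4 m[X7→φ1] = [5, 2, 6]
r4 m[X7→φ4] = [5, 5, 8]
r4 m[X7→φ7] = [6, 7, 8]
r4 m[X8→φ0] = [5, 6, 4]
r4 m[X8→φ2] = [7, 3, 10]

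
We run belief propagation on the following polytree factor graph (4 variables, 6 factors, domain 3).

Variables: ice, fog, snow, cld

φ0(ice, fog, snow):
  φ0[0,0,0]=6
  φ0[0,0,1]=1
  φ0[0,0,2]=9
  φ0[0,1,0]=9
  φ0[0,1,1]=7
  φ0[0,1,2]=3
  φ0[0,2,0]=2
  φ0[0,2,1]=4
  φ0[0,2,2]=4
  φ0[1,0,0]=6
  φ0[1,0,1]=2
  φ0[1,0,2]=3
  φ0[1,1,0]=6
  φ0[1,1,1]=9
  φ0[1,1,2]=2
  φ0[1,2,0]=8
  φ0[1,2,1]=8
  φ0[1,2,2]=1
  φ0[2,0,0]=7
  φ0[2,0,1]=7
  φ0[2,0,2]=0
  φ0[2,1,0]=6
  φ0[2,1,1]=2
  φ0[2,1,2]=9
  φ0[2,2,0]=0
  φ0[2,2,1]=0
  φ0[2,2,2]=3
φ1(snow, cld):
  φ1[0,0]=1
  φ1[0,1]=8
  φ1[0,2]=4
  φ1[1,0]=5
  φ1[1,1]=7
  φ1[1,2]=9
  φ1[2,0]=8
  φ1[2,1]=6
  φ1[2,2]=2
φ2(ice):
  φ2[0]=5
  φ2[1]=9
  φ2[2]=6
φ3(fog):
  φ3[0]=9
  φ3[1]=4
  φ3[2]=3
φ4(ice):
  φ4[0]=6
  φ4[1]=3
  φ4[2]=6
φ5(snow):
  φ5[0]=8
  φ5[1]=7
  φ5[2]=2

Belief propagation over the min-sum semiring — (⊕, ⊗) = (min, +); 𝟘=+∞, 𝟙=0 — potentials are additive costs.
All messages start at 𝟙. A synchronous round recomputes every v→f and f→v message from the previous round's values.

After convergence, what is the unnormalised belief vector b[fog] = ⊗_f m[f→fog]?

init: all messages = 𝟙 over 3 values
r1 m[φ0→ice] = [1, 1, 0]
r1 m[φ0→fog] = [0, 2, 0]
r1 m[φ0→snow] = [0, 0, 0]
r1 m[φ1→snow] = [1, 5, 2]
r1 m[φ1→cld] = [1, 6, 2]
r1 m[φ2→ice] = [5, 9, 6]
r1 m[φ3→fog] = [9, 4, 3]
r1 m[φ4→ice] = [6, 3, 6]
r1 m[φ5→snow] = [8, 7, 2]
r1 m[ice→φ0] = [0, 0, 0]
r1 m[ice→φ2] = [0, 0, 0]
r1 m[ice→φ4] = [0, 0, 0]
r1 m[fog→φ0] = [0, 0, 0]
r1 m[fog→φ3] = [0, 0, 0]
r1 m[snow→φ0] = [0, 0, 0]
r1 m[snow→φ1] = [0, 0, 0]
r1 m[snow→φ5] = [0, 0, 0]
r1 m[cld→φ1] = [0, 0, 0]
r2 m[φ0→ice] = [1, 1, 0]
r2 m[φ0→fog] = [0, 2, 0]
r2 m[φ0→snow] = [0, 0, 0]
r2 m[φ1→snow] = [1, 5, 2]
r2 m[φ1→cld] = [1, 6, 2]
r2 m[φ2→ice] = [5, 9, 6]
r2 m[φ3→fog] = [9, 4, 3]
r2 m[φ4→ice] = [6, 3, 6]
r2 m[φ5→snow] = [8, 7, 2]
r2 m[ice→φ0] = [11, 12, 12]
r2 m[ice→φ2] = [7, 4, 6]
r2 m[ice→φ4] = [6, 10, 6]
r2 m[fog→φ0] = [9, 4, 3]
r2 m[fog→φ3] = [0, 2, 0]
r2 m[snow→φ0] = [9, 12, 4]
r2 m[snow→φ1] = [8, 7, 2]
r2 m[snow→φ5] = [1, 5, 2]
r2 m[cld→φ1] = [0, 0, 0]
r3 m[φ0→ice] = [11, 8, 10]
r3 m[φ0→fog] = [16, 18, 17]
r3 m[φ0→snow] = [15, 15, 16]
r3 m[φ1→snow] = [1, 5, 2]
r3 m[φ1→cld] = [9, 8, 4]
r3 m[φ2→ice] = [5, 9, 6]
r3 m[φ3→fog] = [9, 4, 3]
r3 m[φ4→ice] = [6, 3, 6]
r3 m[φ5→snow] = [8, 7, 2]
r3 m[ice→φ0] = [11, 12, 12]
r3 m[ice→φ2] = [7, 4, 6]
r3 m[ice→φ4] = [6, 10, 6]
r3 m[fog→φ0] = [9, 4, 3]
r3 m[fog→φ3] = [0, 2, 0]
r3 m[snow→φ0] = [9, 12, 4]
r3 m[snow→φ1] = [8, 7, 2]
r3 m[snow→φ5] = [1, 5, 2]
r3 m[cld→φ1] = [0, 0, 0]
r4 m[φ0→ice] = [11, 8, 10]
r4 m[φ0→fog] = [16, 18, 17]
r4 m[φ0→snow] = [15, 15, 16]
r4 m[φ1→snow] = [1, 5, 2]
r4 m[φ1→cld] = [9, 8, 4]
r4 m[φ2→ice] = [5, 9, 6]
r4 m[φ3→fog] = [9, 4, 3]
r4 m[φ4→ice] = [6, 3, 6]
r4 m[φ5→snow] = [8, 7, 2]
r4 m[ice→φ0] = [11, 12, 12]
r4 m[ice→φ2] = [17, 11, 16]
r4 m[ice→φ4] = [16, 17, 16]
r4 m[fog→φ0] = [9, 4, 3]
r4 m[fog→φ3] = [16, 18, 17]
r4 m[snow→φ0] = [9, 12, 4]
r4 m[snow→φ1] = [23, 22, 18]
r4 m[snow→φ5] = [16, 20, 18]
r4 m[cld→φ1] = [0, 0, 0]
r5 m[φ0→ice] = [11, 8, 10]
r5 m[φ0→fog] = [16, 18, 17]
r5 m[φ0→snow] = [15, 15, 16]
r5 m[φ1→snow] = [1, 5, 2]
r5 m[φ1→cld] = [24, 24, 20]
r5 m[φ2→ice] = [5, 9, 6]
r5 m[φ3→fog] = [9, 4, 3]
r5 m[φ4→ice] = [6, 3, 6]
r5 m[φ5→snow] = [8, 7, 2]
r5 m[ice→φ0] = [11, 12, 12]
r5 m[ice→φ2] = [17, 11, 16]
r5 m[ice→φ4] = [16, 17, 16]
r5 m[fog→φ0] = [9, 4, 3]
r5 m[fog→φ3] = [16, 18, 17]
r5 m[snow→φ0] = [9, 12, 4]
r5 m[snow→φ1] = [23, 22, 18]
r5 m[snow→φ5] = [16, 20, 18]
r5 m[cld→φ1] = [0, 0, 0]
r6 m[φ0→ice] = [11, 8, 10]
r6 m[φ0→fog] = [16, 18, 17]
r6 m[φ0→snow] = [15, 15, 16]
r6 m[φ1→snow] = [1, 5, 2]
r6 m[φ1→cld] = [24, 24, 20]
r6 m[φ2→ice] = [5, 9, 6]
r6 m[φ3→fog] = [9, 4, 3]
r6 m[φ4→ice] = [6, 3, 6]
r6 m[φ5→snow] = [8, 7, 2]
r6 m[ice→φ0] = [11, 12, 12]
r6 m[ice→φ2] = [17, 11, 16]
r6 m[ice→φ4] = [16, 17, 16]
r6 m[fog→φ0] = [9, 4, 3]
r6 m[fog→φ3] = [16, 18, 17]
r6 m[snow→φ0] = [9, 12, 4]
r6 m[snow→φ1] = [23, 22, 18]
r6 m[snow→φ5] = [16, 20, 18]
r6 m[cld→φ1] = [0, 0, 0]
fixed point reached at round 6
b[fog] = ⊗ incoming = [25, 22, 20]

b[fog] = [25, 22, 20]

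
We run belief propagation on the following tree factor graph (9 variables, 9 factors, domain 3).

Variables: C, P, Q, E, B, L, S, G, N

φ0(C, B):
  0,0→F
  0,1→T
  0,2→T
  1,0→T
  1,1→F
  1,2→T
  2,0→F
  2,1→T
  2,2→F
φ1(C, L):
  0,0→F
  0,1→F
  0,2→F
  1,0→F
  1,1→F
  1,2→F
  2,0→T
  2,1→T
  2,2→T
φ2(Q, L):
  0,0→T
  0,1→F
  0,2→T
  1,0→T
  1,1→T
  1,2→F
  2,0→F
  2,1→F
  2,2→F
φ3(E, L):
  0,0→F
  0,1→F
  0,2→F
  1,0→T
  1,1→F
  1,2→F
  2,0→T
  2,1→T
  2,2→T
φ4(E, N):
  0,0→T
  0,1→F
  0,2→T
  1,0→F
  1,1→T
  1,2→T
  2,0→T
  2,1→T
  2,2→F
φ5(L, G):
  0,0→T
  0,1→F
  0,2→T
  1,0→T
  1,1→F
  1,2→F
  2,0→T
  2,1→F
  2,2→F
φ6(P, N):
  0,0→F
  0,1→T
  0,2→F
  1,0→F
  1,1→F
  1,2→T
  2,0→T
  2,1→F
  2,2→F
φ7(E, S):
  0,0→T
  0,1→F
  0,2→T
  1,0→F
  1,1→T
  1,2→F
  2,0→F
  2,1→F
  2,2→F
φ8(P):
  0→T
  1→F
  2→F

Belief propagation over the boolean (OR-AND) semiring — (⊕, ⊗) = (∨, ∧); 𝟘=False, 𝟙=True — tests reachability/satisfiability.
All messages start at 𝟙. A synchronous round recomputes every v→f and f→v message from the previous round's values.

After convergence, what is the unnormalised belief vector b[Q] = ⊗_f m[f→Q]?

init: all messages = 𝟙 over 3 values
r1 m[φ0→C] = [T, T, T]
r1 m[φ0→B] = [T, T, T]
r1 m[φ1→C] = [F, F, T]
r1 m[φ1→L] = [T, T, T]
r1 m[φ2→Q] = [T, T, F]
r1 m[φ2→L] = [T, T, T]
r1 m[φ3→E] = [F, T, T]
r1 m[φ3→L] = [T, T, T]
r1 m[φ4→E] = [T, T, T]
r1 m[φ4→N] = [T, T, T]
r1 m[φ5→L] = [T, T, T]
r1 m[φ5→G] = [T, F, T]
r1 m[φ6→P] = [T, T, T]
r1 m[φ6→N] = [T, T, T]
r1 m[φ7→E] = [T, T, F]
r1 m[φ7→S] = [T, T, T]
r1 m[φ8→P] = [T, F, F]
r1 m[C→φ0] = [T, T, T]
r1 m[C→φ1] = [T, T, T]
r1 m[P→φ6] = [T, T, T]
r1 m[P→φ8] = [T, T, T]
r1 m[Q→φ2] = [T, T, T]
r1 m[E→φ3] = [T, T, T]
r1 m[E→φ4] = [T, T, T]
r1 m[E→φ7] = [T, T, T]
r1 m[B→φ0] = [T, T, T]
r1 m[L→φ1] = [T, T, T]
r1 m[L→φ2] = [T, T, T]
r1 m[L→φ3] = [T, T, T]
r1 m[L→φ5] = [T, T, T]
r1 m[S→φ7] = [T, T, T]
r1 m[G→φ5] = [T, T, T]
r1 m[N→φ4] = [T, T, T]
r1 m[N→φ6] = [T, T, T]
r2 m[φ0→C] = [T, T, T]
r2 m[φ0→B] = [T, T, T]
r2 m[φ1→C] = [F, F, T]
r2 m[φ1→L] = [T, T, T]
r2 m[φ2→Q] = [T, T, F]
r2 m[φ2→L] = [T, T, T]
r2 m[φ3→E] = [F, T, T]
r2 m[φ3→L] = [T, T, T]
r2 m[φ4→E] = [T, T, T]
r2 m[φ4→N] = [T, T, T]
r2 m[φ5→L] = [T, T, T]
r2 m[φ5→G] = [T, F, T]
r2 m[φ6→P] = [T, T, T]
r2 m[φ6→N] = [T, T, T]
r2 m[φ7→E] = [T, T, F]
r2 m[φ7→S] = [T, T, T]
r2 m[φ8→P] = [T, F, F]
r2 m[C→φ0] = [F, F, T]
r2 m[C→φ1] = [T, T, T]
r2 m[P→φ6] = [T, F, F]
r2 m[P→φ8] = [T, T, T]
r2 m[Q→φ2] = [T, T, T]
r2 m[E→φ3] = [T, T, F]
r2 m[E→φ4] = [F, T, F]
r2 m[E→φ7] = [F, T, T]
r2 m[B→φ0] = [T, T, T]
r2 m[L→φ1] = [T, T, T]
r2 m[L→φ2] = [T, T, T]
r2 m[L→φ3] = [T, T, T]
r2 m[L→φ5] = [T, T, T]
r2 m[S→φ7] = [T, T, T]
r2 m[G→φ5] = [T, T, T]
r2 m[N→φ4] = [T, T, T]
r2 m[N→φ6] = [T, T, T]
r3 m[φ0→C] = [T, T, T]
r3 m[φ0→B] = [F, T, F]
r3 m[φ1→C] = [F, F, T]
r3 m[φ1→L] = [T, T, T]
r3 m[φ2→Q] = [T, T, F]
r3 m[φ2→L] = [T, T, T]
r3 m[φ3→E] = [F, T, T]
r3 m[φ3→L] = [T, F, F]
r3 m[φ4→E] = [T, T, T]
r3 m[φ4→N] = [F, T, T]
r3 m[φ5→L] = [T, T, T]
r3 m[φ5→G] = [T, F, T]
r3 m[φ6→P] = [T, T, T]
r3 m[φ6→N] = [F, T, F]
r3 m[φ7→E] = [T, T, F]
r3 m[φ7→S] = [F, T, F]
r3 m[φ8→P] = [T, F, F]
r3 m[C→φ0] = [F, F, T]
r3 m[C→φ1] = [T, T, T]
r3 m[P→φ6] = [T, F, F]
r3 m[P→φ8] = [T, T, T]
r3 m[Q→φ2] = [T, T, T]
r3 m[E→φ3] = [T, T, F]
r3 m[E→φ4] = [F, T, F]
r3 m[E→φ7] = [F, T, T]
r3 m[B→φ0] = [T, T, T]
r3 m[L→φ1] = [T, T, T]
r3 m[L→φ2] = [T, T, T]
r3 m[L→φ3] = [T, T, T]
r3 m[L→φ5] = [T, T, T]
r3 m[S→φ7] = [T, T, T]
r3 m[G→φ5] = [T, T, T]
r3 m[N→φ4] = [T, T, T]
r3 m[N→φ6] = [T, T, T]
r4 m[φ0→C] = [T, T, T]
r4 m[φ0→B] = [F, T, F]
r4 m[φ1→C] = [F, F, T]
r4 m[φ1→L] = [T, T, T]
r4 m[φ2→Q] = [T, T, F]
r4 m[φ2→L] = [T, T, T]
r4 m[φ3→E] = [F, T, T]
r4 m[φ3→L] = [T, F, F]
r4 m[φ4→E] = [T, T, T]
r4 m[φ4→N] = [F, T, T]
r4 m[φ5→L] = [T, T, T]
r4 m[φ5→G] = [T, F, T]
r4 m[φ6→P] = [T, T, T]
r4 m[φ6→N] = [F, T, F]
r4 m[φ7→E] = [T, T, F]
r4 m[φ7→S] = [F, T, F]
r4 m[φ8→P] = [T, F, F]
r4 m[C→φ0] = [F, F, T]
r4 m[C→φ1] = [T, T, T]
r4 m[P→φ6] = [T, F, F]
r4 m[P→φ8] = [T, T, T]
r4 m[Q→φ2] = [T, T, T]
r4 m[E→φ3] = [T, T, F]
r4 m[E→φ4] = [F, T, F]
r4 m[E→φ7] = [F, T, T]
r4 m[B→φ0] = [T, T, T]
r4 m[L→φ1] = [T, F, F]
r4 m[L→φ2] = [T, F, F]
r4 m[L→φ3] = [T, T, T]
r4 m[L→φ5] = [T, F, F]
r4 m[S→φ7] = [T, T, T]
r4 m[G→φ5] = [T, T, T]
r4 m[N→φ4] = [F, T, F]
r4 m[N→φ6] = [F, T, T]
r5 m[φ0→C] = [T, T, T]
r5 m[φ0→B] = [F, T, F]
r5 m[φ1→C] = [F, F, T]
r5 m[φ1→L] = [T, T, T]
r5 m[φ2→Q] = [T, T, F]
r5 m[φ2→L] = [T, T, T]
r5 m[φ3→E] = [F, T, T]
r5 m[φ3→L] = [T, F, F]
r5 m[φ4→E] = [F, T, T]
r5 m[φ4→N] = [F, T, T]
r5 m[φ5→L] = [T, T, T]
r5 m[φ5→G] = [T, F, T]
r5 m[φ6→P] = [T, T, F]
r5 m[φ6→N] = [F, T, F]
r5 m[φ7→E] = [T, T, F]
r5 m[φ7→S] = [F, T, F]
r5 m[φ8→P] = [T, F, F]
r5 m[C→φ0] = [F, F, T]
r5 m[C→φ1] = [T, T, T]
r5 m[P→φ6] = [T, F, F]
r5 m[P→φ8] = [T, T, T]
r5 m[Q→φ2] = [T, T, T]
r5 m[E→φ3] = [T, T, F]
r5 m[E→φ4] = [F, T, F]
r5 m[E→φ7] = [F, T, T]
r5 m[B→φ0] = [T, T, T]
r5 m[L→φ1] = [T, F, F]
r5 m[L→φ2] = [T, F, F]
r5 m[L→φ3] = [T, T, T]
r5 m[L→φ5] = [T, F, F]
r5 m[S→φ7] = [T, T, T]
r5 m[G→φ5] = [T, T, T]
r5 m[N→φ4] = [F, T, F]
r5 m[N→φ6] = [F, T, T]
r6 m[φ0→C] = [T, T, T]
r6 m[φ0→B] = [F, T, F]
r6 m[φ1→C] = [F, F, T]
r6 m[φ1→L] = [T, T, T]
r6 m[φ2→Q] = [T, T, F]
r6 m[φ2→L] = [T, T, T]
r6 m[φ3→E] = [F, T, T]
r6 m[φ3→L] = [T, F, F]
r6 m[φ4→E] = [F, T, T]
r6 m[φ4→N] = [F, T, T]
r6 m[φ5→L] = [T, T, T]
r6 m[φ5→G] = [T, F, T]
r6 m[φ6→P] = [T, T, F]
r6 m[φ6→N] = [F, T, F]
r6 m[φ7→E] = [T, T, F]
r6 m[φ7→S] = [F, T, F]
r6 m[φ8→P] = [T, F, F]
r6 m[C→φ0] = [F, F, T]
r6 m[C→φ1] = [T, T, T]
r6 m[P→φ6] = [T, F, F]
r6 m[P→φ8] = [T, T, F]
r6 m[Q→φ2] = [T, T, T]
r6 m[E→φ3] = [F, T, F]
r6 m[E→φ4] = [F, T, F]
r6 m[E→φ7] = [F, T, T]
r6 m[B→φ0] = [T, T, T]
r6 m[L→φ1] = [T, F, F]
r6 m[L→φ2] = [T, F, F]
r6 m[L→φ3] = [T, T, T]
r6 m[L→φ5] = [T, F, F]
r6 m[S→φ7] = [T, T, T]
r6 m[G→φ5] = [T, T, T]
r6 m[N→φ4] = [F, T, F]
r6 m[N→φ6] = [F, T, T]
r7 m[φ0→C] = [T, T, T]
r7 m[φ0→B] = [F, T, F]
r7 m[φ1→C] = [F, F, T]
r7 m[φ1→L] = [T, T, T]
r7 m[φ2→Q] = [T, T, F]
r7 m[φ2→L] = [T, T, T]
r7 m[φ3→E] = [F, T, T]
r7 m[φ3→L] = [T, F, F]
r7 m[φ4→E] = [F, T, T]
r7 m[φ4→N] = [F, T, T]
r7 m[φ5→L] = [T, T, T]
r7 m[φ5→G] = [T, F, T]
r7 m[φ6→P] = [T, T, F]
r7 m[φ6→N] = [F, T, F]
r7 m[φ7→E] = [T, T, F]
r7 m[φ7→S] = [F, T, F]
r7 m[φ8→P] = [T, F, F]
r7 m[C→φ0] = [F, F, T]
r7 m[C→φ1] = [T, T, T]
r7 m[P→φ6] = [T, F, F]
r7 m[P→φ8] = [T, T, F]
r7 m[Q→φ2] = [T, T, T]
r7 m[E→φ3] = [F, T, F]
r7 m[E→φ4] = [F, T, F]
r7 m[E→φ7] = [F, T, T]
r7 m[B→φ0] = [T, T, T]
r7 m[L→φ1] = [T, F, F]
r7 m[L→φ2] = [T, F, F]
r7 m[L→φ3] = [T, T, T]
r7 m[L→φ5] = [T, F, F]
r7 m[S→φ7] = [T, T, T]
r7 m[G→φ5] = [T, T, T]
r7 m[N→φ4] = [F, T, F]
r7 m[N→φ6] = [F, T, T]
fixed point reached at round 7
b[Q] = ⊗ incoming = [T, T, F]

b[Q] = [T, T, F]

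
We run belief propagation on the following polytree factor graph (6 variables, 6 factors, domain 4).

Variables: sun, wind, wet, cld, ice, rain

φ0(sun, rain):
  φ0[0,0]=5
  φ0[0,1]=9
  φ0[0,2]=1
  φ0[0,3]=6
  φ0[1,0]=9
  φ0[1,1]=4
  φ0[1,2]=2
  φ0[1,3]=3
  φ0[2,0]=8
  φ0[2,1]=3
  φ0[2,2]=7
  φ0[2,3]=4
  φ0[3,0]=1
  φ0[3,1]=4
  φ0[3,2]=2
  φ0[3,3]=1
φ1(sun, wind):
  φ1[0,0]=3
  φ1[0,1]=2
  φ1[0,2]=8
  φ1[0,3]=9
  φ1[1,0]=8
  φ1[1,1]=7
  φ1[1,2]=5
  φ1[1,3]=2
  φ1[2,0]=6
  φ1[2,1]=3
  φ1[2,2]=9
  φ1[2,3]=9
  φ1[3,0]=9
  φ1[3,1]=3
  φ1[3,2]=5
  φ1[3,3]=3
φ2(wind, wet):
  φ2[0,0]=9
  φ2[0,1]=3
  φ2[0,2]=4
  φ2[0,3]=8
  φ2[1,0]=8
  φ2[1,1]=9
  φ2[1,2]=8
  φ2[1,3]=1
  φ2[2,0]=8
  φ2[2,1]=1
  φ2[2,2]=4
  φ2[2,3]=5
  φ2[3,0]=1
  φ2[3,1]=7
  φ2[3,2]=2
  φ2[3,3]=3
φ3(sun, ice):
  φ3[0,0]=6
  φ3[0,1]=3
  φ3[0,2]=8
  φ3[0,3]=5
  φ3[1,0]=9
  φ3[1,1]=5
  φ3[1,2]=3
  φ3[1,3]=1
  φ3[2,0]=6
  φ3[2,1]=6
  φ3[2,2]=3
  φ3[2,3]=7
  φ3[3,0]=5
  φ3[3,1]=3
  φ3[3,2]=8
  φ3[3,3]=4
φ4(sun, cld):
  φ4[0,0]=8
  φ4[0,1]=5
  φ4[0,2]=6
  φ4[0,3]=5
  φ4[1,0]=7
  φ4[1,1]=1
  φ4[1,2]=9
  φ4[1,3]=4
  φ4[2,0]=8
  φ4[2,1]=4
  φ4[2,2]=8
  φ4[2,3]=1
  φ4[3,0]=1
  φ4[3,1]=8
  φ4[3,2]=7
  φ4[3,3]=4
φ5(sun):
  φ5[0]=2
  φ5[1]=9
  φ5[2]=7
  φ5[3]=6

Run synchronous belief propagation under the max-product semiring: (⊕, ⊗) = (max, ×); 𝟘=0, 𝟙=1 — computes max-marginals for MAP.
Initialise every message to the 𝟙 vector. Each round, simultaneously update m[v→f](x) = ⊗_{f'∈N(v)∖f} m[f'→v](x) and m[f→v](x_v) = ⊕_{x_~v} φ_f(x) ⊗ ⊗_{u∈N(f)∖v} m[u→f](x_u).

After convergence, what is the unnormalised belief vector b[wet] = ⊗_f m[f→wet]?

b[wet] = [472392, 413343, 367416, 419904]

init: all messages = 𝟙 over 4 values
r1 m[φ0→sun] = [9, 9, 8, 4]
r1 m[φ0→rain] = [9, 9, 7, 6]
r1 m[φ1→sun] = [9, 8, 9, 9]
r1 m[φ1→wind] = [9, 7, 9, 9]
r1 m[φ2→wind] = [9, 9, 8, 7]
r1 m[φ2→wet] = [9, 9, 8, 8]
r1 m[φ3→sun] = [8, 9, 7, 8]
r1 m[φ3→ice] = [9, 6, 8, 7]
r1 m[φ4→sun] = [8, 9, 8, 8]
r1 m[φ4→cld] = [8, 8, 9, 5]
r1 m[φ5→sun] = [2, 9, 7, 6]
r1 m[sun→φ0] = [1, 1, 1, 1]
r1 m[sun→φ1] = [1, 1, 1, 1]
r1 m[sun→φ3] = [1, 1, 1, 1]
r1 m[sun→φ4] = [1, 1, 1, 1]
r1 m[sun→φ5] = [1, 1, 1, 1]
r1 m[wind→φ1] = [1, 1, 1, 1]
r1 m[wind→φ2] = [1, 1, 1, 1]
r1 m[wet→φ2] = [1, 1, 1, 1]
r1 m[cld→φ4] = [1, 1, 1, 1]
r1 m[ice→φ3] = [1, 1, 1, 1]
r1 m[rain→φ0] = [1, 1, 1, 1]
r2 m[φ0→sun] = [9, 9, 8, 4]
r2 m[φ0→rain] = [9, 9, 7, 6]
r2 m[φ1→sun] = [9, 8, 9, 9]
r2 m[φ1→wind] = [9, 7, 9, 9]
r2 m[φ2→wind] = [9, 9, 8, 7]
r2 m[φ2→wet] = [9, 9, 8, 8]
r2 m[φ3→sun] = [8, 9, 7, 8]
r2 m[φ3→ice] = [9, 6, 8, 7]
r2 m[φ4→sun] = [8, 9, 8, 8]
r2 m[φ4→cld] = [8, 8, 9, 5]
r2 m[φ5→sun] = [2, 9, 7, 6]
r2 m[sun→φ0] = [1152, 5832, 3528, 3456]
r2 m[sun→φ1] = [1152, 6561, 3136, 1536]
r2 m[sun→φ3] = [1296, 5832, 4032, 1728]
r2 m[sun→φ4] = [1296, 5832, 3528, 1728]
r2 m[sun→φ5] = [5184, 5832, 4032, 2304]
r2 m[wind→φ1] = [9, 9, 8, 7]
r2 m[wind→φ2] = [9, 7, 9, 9]
r2 m[wet→φ2] = [1, 1, 1, 1]
r2 m[cld→φ4] = [1, 1, 1, 1]
r2 m[ice→φ3] = [1, 1, 1, 1]
r2 m[rain→φ0] = [1, 1, 1, 1]
r3 m[φ0→sun] = [9, 9, 8, 4]
r3 m[φ0→rain] = [52488, 23328, 24696, 17496]
r3 m[φ1→sun] = [64, 72, 72, 81]
r3 m[φ1→wind] = [52488, 45927, 32805, 28224]
r3 m[φ2→wind] = [9, 9, 8, 7]
r3 m[φ2→wet] = [81, 63, 56, 72]
r3 m[φ3→sun] = [8, 9, 7, 8]
r3 m[φ3→ice] = [52488, 29160, 17496, 28224]
r3 m[φ4→sun] = [8, 9, 8, 8]
r3 m[φ4→cld] = [40824, 14112, 52488, 23328]
r3 m[φ5→sun] = [2, 9, 7, 6]
r3 m[sun→φ0] = [1152, 5832, 3528, 3456]
r3 m[sun→φ1] = [1152, 6561, 3136, 1536]
r3 m[sun→φ3] = [1296, 5832, 4032, 1728]
r3 m[sun→φ4] = [1296, 5832, 3528, 1728]
r3 m[sun→φ5] = [5184, 5832, 4032, 2304]
r3 m[wind→φ1] = [9, 9, 8, 7]
r3 m[wind→φ2] = [9, 7, 9, 9]
r3 m[wet→φ2] = [1, 1, 1, 1]
r3 m[cld→φ4] = [1, 1, 1, 1]
r3 m[ice→φ3] = [1, 1, 1, 1]
r3 m[rain→φ0] = [1, 1, 1, 1]
r4 m[φ0→sun] = [9, 9, 8, 4]
r4 m[φ0→rain] = [52488, 23328, 24696, 17496]
r4 m[φ1→sun] = [64, 72, 72, 81]
r4 m[φ1→wind] = [52488, 45927, 32805, 28224]
r4 m[φ2→wind] = [9, 9, 8, 7]
r4 m[φ2→wet] = [81, 63, 56, 72]
r4 m[φ3→sun] = [8, 9, 7, 8]
r4 m[φ3→ice] = [52488, 29160, 17496, 28224]
r4 m[φ4→sun] = [8, 9, 8, 8]
r4 m[φ4→cld] = [40824, 14112, 52488, 23328]
r4 m[φ5→sun] = [2, 9, 7, 6]
r4 m[sun→φ0] = [8192, 52488, 28224, 31104]
r4 m[sun→φ1] = [1152, 6561, 3136, 1536]
r4 m[sun→φ3] = [9216, 52488, 32256, 15552]
r4 m[sun→φ4] = [9216, 52488, 28224, 15552]
r4 m[sun→φ5] = [36864, 52488, 32256, 20736]
r4 m[wind→φ1] = [9, 9, 8, 7]
r4 m[wind→φ2] = [52488, 45927, 32805, 28224]
r4 m[wet→φ2] = [1, 1, 1, 1]
r4 m[cld→φ4] = [1, 1, 1, 1]
r4 m[ice→φ3] = [1, 1, 1, 1]
r4 m[rain→φ0] = [1, 1, 1, 1]
r5 m[φ0→sun] = [9, 9, 8, 4]
r5 m[φ0→rain] = [472392, 209952, 197568, 157464]
r5 m[φ1→sun] = [64, 72, 72, 81]
r5 m[φ1→wind] = [52488, 45927, 32805, 28224]
r5 m[φ2→wind] = [9, 9, 8, 7]
r5 m[φ2→wet] = [472392, 413343, 367416, 419904]
r5 m[φ3→sun] = [8, 9, 7, 8]
r5 m[φ3→ice] = [472392, 262440, 157464, 225792]
r5 m[φ4→sun] = [8, 9, 8, 8]
r5 m[φ4→cld] = [367416, 124416, 472392, 209952]
r5 m[φ5→sun] = [2, 9, 7, 6]
r5 m[sun→φ0] = [8192, 52488, 28224, 31104]
r5 m[sun→φ1] = [1152, 6561, 3136, 1536]
r5 m[sun→φ3] = [9216, 52488, 32256, 15552]
r5 m[sun→φ4] = [9216, 52488, 28224, 15552]
r5 m[sun→φ5] = [36864, 52488, 32256, 20736]
r5 m[wind→φ1] = [9, 9, 8, 7]
r5 m[wind→φ2] = [52488, 45927, 32805, 28224]
r5 m[wet→φ2] = [1, 1, 1, 1]
r5 m[cld→φ4] = [1, 1, 1, 1]
r5 m[ice→φ3] = [1, 1, 1, 1]
r5 m[rain→φ0] = [1, 1, 1, 1]
r6 m[φ0→sun] = [9, 9, 8, 4]
r6 m[φ0→rain] = [472392, 209952, 197568, 157464]
r6 m[φ1→sun] = [64, 72, 72, 81]
r6 m[φ1→wind] = [52488, 45927, 32805, 28224]
r6 m[φ2→wind] = [9, 9, 8, 7]
r6 m[φ2→wet] = [472392, 413343, 367416, 419904]
r6 m[φ3→sun] = [8, 9, 7, 8]
r6 m[φ3→ice] = [472392, 262440, 157464, 225792]
r6 m[φ4→sun] = [8, 9, 8, 8]
r6 m[φ4→cld] = [367416, 124416, 472392, 209952]
r6 m[φ5→sun] = [2, 9, 7, 6]
r6 m[sun→φ0] = [8192, 52488, 28224, 31104]
r6 m[sun→φ1] = [1152, 6561, 3136, 1536]
r6 m[sun→φ3] = [9216, 52488, 32256, 15552]
r6 m[sun→φ4] = [9216, 52488, 28224, 15552]
r6 m[sun→φ5] = [36864, 52488, 32256, 20736]
r6 m[wind→φ1] = [9, 9, 8, 7]
r6 m[wind→φ2] = [52488, 45927, 32805, 28224]
r6 m[wet→φ2] = [1, 1, 1, 1]
r6 m[cld→φ4] = [1, 1, 1, 1]
r6 m[ice→φ3] = [1, 1, 1, 1]
r6 m[rain→φ0] = [1, 1, 1, 1]
fixed point reached at round 6
b[wet] = ⊗ incoming = [472392, 413343, 367416, 419904]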